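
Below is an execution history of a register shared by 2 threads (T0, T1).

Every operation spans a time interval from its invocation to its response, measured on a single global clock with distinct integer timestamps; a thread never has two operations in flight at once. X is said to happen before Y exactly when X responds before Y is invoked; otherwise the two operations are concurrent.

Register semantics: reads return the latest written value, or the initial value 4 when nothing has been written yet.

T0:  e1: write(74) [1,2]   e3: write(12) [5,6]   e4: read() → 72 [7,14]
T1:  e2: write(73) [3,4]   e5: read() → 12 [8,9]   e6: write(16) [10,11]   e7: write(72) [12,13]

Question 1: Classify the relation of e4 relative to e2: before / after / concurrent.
e4 spans [7,14], e2 spans [3,4]
resp(e2)=4 < inv(e4)=7

after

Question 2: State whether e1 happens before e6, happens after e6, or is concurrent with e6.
e1 spans [1,2], e6 spans [10,11]
resp(e1)=2 < inv(e6)=10

before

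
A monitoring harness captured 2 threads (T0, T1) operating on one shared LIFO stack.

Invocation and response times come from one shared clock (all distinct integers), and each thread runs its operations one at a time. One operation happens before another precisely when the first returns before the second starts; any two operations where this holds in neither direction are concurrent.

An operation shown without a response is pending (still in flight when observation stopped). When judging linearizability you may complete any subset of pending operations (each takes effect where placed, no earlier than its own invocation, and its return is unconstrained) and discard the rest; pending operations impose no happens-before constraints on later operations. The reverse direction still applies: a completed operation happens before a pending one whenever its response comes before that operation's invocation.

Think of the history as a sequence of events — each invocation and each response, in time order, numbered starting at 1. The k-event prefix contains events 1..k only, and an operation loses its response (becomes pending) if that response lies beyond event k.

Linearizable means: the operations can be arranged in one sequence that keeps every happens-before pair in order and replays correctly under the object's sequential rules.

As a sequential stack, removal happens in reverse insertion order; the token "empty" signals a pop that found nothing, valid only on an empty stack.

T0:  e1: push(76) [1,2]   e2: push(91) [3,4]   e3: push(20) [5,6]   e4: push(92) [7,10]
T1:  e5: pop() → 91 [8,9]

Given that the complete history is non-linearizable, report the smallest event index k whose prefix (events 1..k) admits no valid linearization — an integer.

events 1..8 are linearizable; a witness order is e1, e2, e3:
1. e1 push(76), leaving stack <76>
2. e2 push(91), leaving stack <76,91>
3. e3 push(20), leaving stack <76,91,20>
event 9 — e5's response, time 9 — after it, nothing linearizes
include/drop combinations of the 1 pending operation (e4) were all tried; none helps
sample order e1, e2, e3, e5 (pending dropped) stalls at step 4 — e5 pop() → 91 has no legal effect

9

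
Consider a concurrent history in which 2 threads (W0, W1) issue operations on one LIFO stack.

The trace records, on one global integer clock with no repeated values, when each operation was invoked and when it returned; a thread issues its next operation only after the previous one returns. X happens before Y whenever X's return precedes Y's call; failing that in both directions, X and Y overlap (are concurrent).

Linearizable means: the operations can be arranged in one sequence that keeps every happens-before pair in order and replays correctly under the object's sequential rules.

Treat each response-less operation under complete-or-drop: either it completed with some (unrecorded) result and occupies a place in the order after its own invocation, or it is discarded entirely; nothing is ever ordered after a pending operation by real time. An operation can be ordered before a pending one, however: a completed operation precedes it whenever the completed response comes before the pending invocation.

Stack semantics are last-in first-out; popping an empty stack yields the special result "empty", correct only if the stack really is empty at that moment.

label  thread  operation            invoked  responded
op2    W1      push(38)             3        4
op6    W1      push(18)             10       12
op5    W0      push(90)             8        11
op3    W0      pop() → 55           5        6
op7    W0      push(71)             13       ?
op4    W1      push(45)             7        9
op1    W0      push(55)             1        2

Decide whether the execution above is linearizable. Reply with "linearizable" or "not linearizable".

not linearizable

already the first 6 events (up to op3's response at time 6) admit no linearization; the first 5 still do
a single order respects real time; the 3 completed LIFO stack operations fail replay along it
take op1, op2, op3: step 3 already fails, because op3 pop() → 55 cannot occur there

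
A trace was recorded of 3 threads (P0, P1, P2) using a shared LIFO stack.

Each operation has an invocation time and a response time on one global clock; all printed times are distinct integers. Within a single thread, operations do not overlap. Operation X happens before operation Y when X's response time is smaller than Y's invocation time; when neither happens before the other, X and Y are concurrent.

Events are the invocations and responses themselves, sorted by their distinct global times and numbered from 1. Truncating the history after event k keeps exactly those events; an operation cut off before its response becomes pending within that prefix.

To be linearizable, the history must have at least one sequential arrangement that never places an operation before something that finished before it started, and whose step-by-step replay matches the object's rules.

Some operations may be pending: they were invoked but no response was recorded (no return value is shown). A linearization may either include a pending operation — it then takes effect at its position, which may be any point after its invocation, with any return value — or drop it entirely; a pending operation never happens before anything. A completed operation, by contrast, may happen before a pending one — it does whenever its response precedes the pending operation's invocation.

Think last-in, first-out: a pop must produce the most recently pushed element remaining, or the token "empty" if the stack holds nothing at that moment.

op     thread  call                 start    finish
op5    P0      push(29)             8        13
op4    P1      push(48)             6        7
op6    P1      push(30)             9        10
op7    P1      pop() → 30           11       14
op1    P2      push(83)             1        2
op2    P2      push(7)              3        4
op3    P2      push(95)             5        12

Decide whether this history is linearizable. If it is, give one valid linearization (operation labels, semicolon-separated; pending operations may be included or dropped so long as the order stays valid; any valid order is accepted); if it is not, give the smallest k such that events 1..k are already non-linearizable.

linearizable — witness: op1; op2; op3; op4; op5; op6; op7

after step 1 (op1 push(83)): stack <83>
after step 2 (op2 push(7)): stack <83,7>
after step 3 (op3 push(95)): stack <83,7,95>
after step 4 (op4 push(48)): stack <83,7,95,48>
after step 5 (op5 push(29)): stack <83,7,95,48,29>
after step 6 (op6 push(30)): stack <83,7,95,48,29,30>
after step 7 (op7 pop() → 30): stack <83,7,95,48,29>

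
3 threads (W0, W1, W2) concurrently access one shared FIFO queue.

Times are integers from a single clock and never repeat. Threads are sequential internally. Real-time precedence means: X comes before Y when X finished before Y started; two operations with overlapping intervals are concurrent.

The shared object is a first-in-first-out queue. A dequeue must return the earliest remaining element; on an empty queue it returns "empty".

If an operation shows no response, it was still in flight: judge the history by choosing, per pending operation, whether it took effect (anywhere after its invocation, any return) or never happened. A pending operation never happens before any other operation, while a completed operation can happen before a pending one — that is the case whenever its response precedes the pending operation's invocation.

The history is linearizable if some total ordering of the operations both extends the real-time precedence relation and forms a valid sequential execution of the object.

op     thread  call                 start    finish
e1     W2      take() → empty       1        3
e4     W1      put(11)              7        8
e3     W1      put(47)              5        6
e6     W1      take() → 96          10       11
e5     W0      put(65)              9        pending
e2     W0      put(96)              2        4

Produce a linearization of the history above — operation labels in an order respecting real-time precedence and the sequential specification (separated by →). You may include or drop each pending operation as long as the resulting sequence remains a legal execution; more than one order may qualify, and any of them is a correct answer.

after step 1 (e1 take() → empty): queue <>
after step 2 (e2 put(96)): queue <96>
after step 3 (e3 put(47)): queue <96,47>
after step 4 (e4 put(11)): queue <96,47,11>
after step 5 (e5 put(65) (pending, included)): queue <96,47,11,65>
after step 6 (e6 take() → 96): queue <47,11,65>

e1 → e2 → e3 → e4 → e5 → e6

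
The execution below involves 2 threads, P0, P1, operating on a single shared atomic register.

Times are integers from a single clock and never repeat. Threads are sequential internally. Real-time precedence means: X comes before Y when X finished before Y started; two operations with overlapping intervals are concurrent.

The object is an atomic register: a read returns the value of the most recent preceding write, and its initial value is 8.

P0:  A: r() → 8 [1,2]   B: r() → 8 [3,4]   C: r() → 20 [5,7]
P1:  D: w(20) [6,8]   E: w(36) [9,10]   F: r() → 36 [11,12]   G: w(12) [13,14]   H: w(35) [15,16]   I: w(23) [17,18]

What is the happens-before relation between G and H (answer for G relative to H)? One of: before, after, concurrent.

G spans [13,14], H spans [15,16]
resp(G)=14 < inv(H)=15

before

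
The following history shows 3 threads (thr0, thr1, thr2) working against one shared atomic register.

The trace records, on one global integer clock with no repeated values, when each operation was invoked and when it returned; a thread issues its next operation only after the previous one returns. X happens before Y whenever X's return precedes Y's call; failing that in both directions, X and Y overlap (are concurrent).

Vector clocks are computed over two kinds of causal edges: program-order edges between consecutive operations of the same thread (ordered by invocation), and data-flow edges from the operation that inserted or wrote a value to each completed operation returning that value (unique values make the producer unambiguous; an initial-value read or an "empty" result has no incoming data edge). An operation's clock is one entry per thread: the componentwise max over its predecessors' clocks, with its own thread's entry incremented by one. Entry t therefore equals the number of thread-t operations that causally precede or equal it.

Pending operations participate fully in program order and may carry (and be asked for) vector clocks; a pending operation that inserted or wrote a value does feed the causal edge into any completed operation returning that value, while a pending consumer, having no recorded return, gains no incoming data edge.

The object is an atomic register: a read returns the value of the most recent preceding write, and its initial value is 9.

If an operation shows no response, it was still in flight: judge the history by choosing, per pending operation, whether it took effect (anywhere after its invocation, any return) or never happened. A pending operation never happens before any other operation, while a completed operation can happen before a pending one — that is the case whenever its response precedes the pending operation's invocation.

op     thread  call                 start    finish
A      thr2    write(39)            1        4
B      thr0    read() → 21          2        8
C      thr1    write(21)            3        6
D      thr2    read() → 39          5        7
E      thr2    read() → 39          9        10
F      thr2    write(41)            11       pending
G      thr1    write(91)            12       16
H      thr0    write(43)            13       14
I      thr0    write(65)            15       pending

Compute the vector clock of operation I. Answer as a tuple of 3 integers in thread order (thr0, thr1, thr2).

(3, 1, 0)

VC(A, invoked at 1): no causal predecessors; +1 on thr2 → (0, 0, 1)
VC(C, invoked at 3): no causal predecessors; +1 on thr1 → (0, 1, 0)
invoked at 5, D merges VC(A)=(0, 0, 1) and bumps thr2's slot → (0, 0, 2)
invoked at 12, G merges VC(C)=(0, 1, 0) and bumps thr1's slot → (0, 2, 0)
invoked at 2, B merges VC(C)=(0, 1, 0) and bumps thr0's slot → (1, 1, 0)
invoked at 9, E merges VC(A)=(0, 0, 1), VC(D)=(0, 0, 2) and bumps thr2's slot → (0, 0, 3)
invoked at 13, H merges VC(B)=(1, 1, 0) and bumps thr0's slot → (2, 1, 0)
invoked at 11, F merges VC(E)=(0, 0, 3) and bumps thr2's slot → (0, 0, 4)
invoked at 15, I merges VC(H)=(2, 1, 0) and bumps thr0's slot → (3, 1, 0)
target: VC(I) = (3, 1, 0)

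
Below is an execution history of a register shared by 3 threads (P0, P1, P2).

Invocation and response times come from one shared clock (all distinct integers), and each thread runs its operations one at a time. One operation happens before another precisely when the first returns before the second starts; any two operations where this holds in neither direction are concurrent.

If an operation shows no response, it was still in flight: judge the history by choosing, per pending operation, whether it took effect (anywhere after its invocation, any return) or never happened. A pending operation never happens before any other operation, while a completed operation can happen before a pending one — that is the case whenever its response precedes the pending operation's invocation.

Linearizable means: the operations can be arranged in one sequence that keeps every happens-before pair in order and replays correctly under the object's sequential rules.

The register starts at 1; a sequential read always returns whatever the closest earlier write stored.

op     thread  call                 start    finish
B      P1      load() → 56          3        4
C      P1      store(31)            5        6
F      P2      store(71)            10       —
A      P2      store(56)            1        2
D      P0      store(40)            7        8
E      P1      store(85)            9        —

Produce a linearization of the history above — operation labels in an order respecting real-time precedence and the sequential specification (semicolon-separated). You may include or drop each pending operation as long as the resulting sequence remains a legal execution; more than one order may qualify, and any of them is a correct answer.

A; B; C; D

1. A store(56), leaving value 56
2. B load() → 56, leaving value 56
3. C store(31), leaving value 31
4. D store(40), leaving value 40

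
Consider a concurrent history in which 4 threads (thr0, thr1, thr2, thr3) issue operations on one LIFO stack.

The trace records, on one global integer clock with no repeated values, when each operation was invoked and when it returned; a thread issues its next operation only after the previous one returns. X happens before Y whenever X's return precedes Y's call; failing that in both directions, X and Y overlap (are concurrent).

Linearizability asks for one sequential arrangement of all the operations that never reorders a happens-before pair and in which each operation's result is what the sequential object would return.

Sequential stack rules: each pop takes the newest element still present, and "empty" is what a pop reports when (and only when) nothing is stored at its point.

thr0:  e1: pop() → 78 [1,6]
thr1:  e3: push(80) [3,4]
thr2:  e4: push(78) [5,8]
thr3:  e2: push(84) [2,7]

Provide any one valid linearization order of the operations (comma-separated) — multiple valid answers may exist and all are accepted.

after step 1 (e2 push(84)): stack <84>
after step 2 (e3 push(80)): stack <84,80>
after step 3 (e4 push(78)): stack <84,80,78>
after step 4 (e1 pop() → 78): stack <84,80>

e2, e3, e4, e1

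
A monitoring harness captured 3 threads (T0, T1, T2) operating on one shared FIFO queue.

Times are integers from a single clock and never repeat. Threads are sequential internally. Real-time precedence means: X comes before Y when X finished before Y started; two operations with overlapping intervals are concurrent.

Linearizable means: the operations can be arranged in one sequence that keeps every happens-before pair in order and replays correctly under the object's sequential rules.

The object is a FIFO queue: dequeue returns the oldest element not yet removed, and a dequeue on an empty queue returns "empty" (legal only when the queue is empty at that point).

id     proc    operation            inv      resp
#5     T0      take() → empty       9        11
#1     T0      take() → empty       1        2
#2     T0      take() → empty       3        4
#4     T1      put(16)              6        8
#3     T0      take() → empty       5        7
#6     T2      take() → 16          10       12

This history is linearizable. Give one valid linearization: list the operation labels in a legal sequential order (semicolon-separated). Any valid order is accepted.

#1; #2; #3; #4; #6; #5

step 1: #1 take() → empty — queue <>
step 2: #2 take() → empty — queue <>
step 3: #3 take() → empty — queue <>
step 4: #4 put(16) — queue <16>
step 5: #6 take() → 16 — queue <>
step 6: #5 take() → empty — queue <>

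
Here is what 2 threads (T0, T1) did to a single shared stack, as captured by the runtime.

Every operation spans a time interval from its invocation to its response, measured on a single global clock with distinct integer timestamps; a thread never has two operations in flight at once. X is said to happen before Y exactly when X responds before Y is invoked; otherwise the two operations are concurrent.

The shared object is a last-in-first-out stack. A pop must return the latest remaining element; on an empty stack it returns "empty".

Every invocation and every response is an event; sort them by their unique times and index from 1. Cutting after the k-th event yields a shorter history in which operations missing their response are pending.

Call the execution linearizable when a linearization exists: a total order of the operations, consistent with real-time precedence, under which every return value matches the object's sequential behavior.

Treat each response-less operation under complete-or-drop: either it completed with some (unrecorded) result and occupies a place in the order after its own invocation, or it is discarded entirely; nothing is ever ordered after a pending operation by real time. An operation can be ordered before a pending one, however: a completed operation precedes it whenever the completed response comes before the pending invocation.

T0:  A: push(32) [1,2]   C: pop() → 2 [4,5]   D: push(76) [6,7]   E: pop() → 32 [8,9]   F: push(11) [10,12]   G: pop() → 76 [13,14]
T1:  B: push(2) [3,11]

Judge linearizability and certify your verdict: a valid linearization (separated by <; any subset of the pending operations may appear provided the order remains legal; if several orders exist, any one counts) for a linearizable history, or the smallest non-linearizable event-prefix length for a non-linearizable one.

cut after 8 events: linearizable; cut after 9 events (E responds, time 9): not linearizable
exhaustive check: the 4 completed stack ops admit one real-time order; illegal
completion choices over the 1 pending operation (B) were checked; none helps
sample order A, C, D, E (pending dropped) stalls at step 2 — C pop() → 2 has no legal effect

not linearizable — minimal violating prefix: 9 events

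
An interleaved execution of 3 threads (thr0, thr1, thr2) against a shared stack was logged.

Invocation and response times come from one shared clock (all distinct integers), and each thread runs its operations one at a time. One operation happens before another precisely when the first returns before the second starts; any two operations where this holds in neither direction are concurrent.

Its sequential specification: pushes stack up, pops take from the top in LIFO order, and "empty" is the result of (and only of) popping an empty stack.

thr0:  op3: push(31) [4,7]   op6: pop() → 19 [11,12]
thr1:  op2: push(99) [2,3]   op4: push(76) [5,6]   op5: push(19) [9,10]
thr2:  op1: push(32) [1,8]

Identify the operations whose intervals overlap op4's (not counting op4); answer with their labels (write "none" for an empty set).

op4 spans [5,6]; an op avoiding the whole window 5..6 is ordered, any other is concurrent
op1 [1,8]: concurrent
op2 [2,3]: before
op3 [4,7]: concurrent
op5 [9,10]: after
op6 [11,12]: after

op1, op3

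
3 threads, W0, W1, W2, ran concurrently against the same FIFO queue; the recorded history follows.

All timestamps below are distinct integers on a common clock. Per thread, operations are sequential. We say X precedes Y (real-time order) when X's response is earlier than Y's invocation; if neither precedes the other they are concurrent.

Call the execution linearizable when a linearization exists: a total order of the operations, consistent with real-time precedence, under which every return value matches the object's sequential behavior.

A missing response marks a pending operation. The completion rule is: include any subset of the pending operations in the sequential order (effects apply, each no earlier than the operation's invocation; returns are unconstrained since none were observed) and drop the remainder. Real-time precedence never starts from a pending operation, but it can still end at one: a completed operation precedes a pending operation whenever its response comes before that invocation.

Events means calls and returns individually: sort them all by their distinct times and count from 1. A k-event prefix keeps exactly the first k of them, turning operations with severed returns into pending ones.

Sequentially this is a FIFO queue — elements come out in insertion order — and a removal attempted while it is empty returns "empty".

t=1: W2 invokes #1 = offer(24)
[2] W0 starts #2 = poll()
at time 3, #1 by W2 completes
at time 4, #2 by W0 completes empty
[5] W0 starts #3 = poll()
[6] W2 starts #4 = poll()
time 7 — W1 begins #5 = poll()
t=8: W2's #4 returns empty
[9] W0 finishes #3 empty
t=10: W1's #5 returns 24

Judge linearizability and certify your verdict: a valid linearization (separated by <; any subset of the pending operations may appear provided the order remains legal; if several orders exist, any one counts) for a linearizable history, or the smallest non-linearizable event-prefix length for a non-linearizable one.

linearizable — witness: #2 < #1 < #5 < #3 < #4

1. #2 poll() → empty, leaving queue <>
2. #1 offer(24), leaving queue <24>
3. #5 poll() → 24, leaving queue <>
4. #3 poll() → empty, leaving queue <>
5. #4 poll() → empty, leaving queue <>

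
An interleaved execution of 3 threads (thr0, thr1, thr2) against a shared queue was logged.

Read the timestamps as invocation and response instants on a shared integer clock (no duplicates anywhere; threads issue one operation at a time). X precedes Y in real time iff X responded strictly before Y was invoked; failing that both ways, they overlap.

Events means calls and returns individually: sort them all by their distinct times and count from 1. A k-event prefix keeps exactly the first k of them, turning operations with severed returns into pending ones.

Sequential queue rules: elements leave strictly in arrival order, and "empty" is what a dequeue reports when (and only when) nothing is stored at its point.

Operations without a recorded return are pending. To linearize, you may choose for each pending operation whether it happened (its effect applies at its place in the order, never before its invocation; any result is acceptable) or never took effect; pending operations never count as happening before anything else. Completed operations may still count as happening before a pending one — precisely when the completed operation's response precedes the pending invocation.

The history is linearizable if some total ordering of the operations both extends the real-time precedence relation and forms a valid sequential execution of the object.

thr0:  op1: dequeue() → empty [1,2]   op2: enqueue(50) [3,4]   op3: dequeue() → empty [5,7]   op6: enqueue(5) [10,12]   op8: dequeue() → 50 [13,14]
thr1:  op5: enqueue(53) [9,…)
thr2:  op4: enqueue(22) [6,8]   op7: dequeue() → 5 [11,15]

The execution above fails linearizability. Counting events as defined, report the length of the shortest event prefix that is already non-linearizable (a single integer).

events 1..6 are linearizable, e.g. via op1, op2:
1. op1 dequeue() → empty, leaving queue <>
2. op2 enqueue(50), leaving queue <50>
at event 7 (op3's time-7 response) nothing linearizes any more
every completion of the 1 pending operation (op4) was checked; none linearizes
take op1, op2, op3 (pending dropped): step 3 already fails, because op3 dequeue() → empty cannot occur there

7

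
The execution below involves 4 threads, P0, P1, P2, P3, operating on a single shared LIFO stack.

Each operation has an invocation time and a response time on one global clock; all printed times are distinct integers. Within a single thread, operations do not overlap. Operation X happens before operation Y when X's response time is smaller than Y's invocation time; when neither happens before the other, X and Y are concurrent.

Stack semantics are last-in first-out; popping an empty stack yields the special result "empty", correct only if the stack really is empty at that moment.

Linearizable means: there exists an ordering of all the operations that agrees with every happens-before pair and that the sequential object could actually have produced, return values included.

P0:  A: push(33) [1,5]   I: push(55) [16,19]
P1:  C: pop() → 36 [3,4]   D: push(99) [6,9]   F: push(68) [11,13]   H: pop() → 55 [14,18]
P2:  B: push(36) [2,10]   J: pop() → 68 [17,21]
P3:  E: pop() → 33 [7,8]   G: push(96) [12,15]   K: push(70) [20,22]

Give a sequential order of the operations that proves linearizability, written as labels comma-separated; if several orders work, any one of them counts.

step 1: A push(33) — stack <33>
step 2: B push(36) — stack <33,36>
step 3: C pop() → 36 — stack <33>
step 4: E pop() → 33 — stack <>
step 5: D push(99) — stack <99>
step 6: G push(96) — stack <99,96>
step 7: F push(68) — stack <99,96,68>
step 8: I push(55) — stack <99,96,68,55>
step 9: H pop() → 55 — stack <99,96,68>
step 10: J pop() → 68 — stack <99,96>
step 11: K push(70) — stack <99,96,70>

A, B, C, E, D, G, F, I, H, J, K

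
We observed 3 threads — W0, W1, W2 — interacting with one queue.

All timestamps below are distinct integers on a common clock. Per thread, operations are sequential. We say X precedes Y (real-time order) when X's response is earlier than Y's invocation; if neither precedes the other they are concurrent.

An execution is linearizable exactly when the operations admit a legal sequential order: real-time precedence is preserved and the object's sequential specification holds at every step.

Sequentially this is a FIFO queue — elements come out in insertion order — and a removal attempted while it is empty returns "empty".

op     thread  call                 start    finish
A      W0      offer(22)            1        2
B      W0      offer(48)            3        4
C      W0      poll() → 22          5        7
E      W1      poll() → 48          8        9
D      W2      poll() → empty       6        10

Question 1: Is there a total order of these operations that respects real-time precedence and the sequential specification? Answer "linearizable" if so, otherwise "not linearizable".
a witness: A, B, C, E, D
step 1: A offer(22) — queue <22>
step 2: B offer(48) — queue <22,48>
step 3: C poll() → 22 — queue <48>
step 4: E poll() → 48 — queue <>
step 5: D poll() → empty — queue <>

linearizable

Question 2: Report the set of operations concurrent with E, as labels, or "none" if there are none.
Answer: D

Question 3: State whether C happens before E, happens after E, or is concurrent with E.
Answer: before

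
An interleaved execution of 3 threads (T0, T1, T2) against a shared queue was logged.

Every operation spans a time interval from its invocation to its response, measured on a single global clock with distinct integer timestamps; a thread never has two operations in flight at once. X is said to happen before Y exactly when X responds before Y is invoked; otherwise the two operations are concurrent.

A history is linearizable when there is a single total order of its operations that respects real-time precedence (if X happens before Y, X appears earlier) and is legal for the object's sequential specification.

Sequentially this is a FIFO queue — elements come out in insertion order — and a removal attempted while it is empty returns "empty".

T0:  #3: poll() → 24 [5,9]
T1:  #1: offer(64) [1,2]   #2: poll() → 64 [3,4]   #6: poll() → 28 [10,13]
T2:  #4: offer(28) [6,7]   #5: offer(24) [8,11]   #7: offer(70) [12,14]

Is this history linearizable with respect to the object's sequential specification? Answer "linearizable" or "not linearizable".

already the first 9 events (up to #3's response at time 9) admit no linearization; the first 8 still do
the 4 completed operations admit 2 real-time orders; each fails the queue replay
no completion choice of the 1 pending operation (#5) rescues it — every subset was tried
one such order, #1, #2, #3, #4 (pending dropped), breaks at step 3 where #3 poll() → 24 is illegal
one such order, #1, #2, #4, #3 (pending dropped), breaks at step 4 where #3 poll() → 24 is illegal

not linearizable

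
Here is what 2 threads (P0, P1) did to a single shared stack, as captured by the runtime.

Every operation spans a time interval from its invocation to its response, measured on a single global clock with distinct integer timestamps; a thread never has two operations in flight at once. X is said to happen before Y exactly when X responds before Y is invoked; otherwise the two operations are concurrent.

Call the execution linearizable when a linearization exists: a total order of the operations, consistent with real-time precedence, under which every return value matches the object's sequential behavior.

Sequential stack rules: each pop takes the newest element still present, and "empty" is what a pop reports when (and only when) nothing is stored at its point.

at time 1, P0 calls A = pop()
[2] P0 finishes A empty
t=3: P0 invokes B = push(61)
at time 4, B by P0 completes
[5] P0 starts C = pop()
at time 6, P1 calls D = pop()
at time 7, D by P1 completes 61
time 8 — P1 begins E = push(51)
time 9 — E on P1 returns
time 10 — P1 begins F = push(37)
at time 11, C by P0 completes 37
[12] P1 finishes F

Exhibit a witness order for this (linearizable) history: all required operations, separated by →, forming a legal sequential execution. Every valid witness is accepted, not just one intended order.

1. A pop() → empty, leaving stack <>
2. B push(61), leaving stack <61>
3. D pop() → 61, leaving stack <>
4. E push(51), leaving stack <51>
5. F push(37), leaving stack <51,37>
6. C pop() → 37, leaving stack <51>

A → B → D → E → F → C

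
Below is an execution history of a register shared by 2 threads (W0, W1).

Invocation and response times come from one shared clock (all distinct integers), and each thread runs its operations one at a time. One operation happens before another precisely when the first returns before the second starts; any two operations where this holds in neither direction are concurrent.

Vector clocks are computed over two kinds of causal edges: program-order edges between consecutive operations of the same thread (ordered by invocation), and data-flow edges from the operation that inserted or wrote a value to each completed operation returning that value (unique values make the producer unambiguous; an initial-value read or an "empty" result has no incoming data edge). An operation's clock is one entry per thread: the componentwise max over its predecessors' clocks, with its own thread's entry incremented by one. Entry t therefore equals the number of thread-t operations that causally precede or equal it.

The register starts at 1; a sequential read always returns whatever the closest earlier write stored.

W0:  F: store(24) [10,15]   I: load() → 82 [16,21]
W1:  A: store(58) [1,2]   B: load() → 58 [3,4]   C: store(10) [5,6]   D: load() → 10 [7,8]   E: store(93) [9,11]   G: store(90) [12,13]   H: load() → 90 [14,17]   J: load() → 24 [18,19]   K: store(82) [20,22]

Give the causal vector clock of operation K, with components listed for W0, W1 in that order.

invoked at 1, A has no predecessors; its own W1 bump gives (0, 1)
invoked at 10, F has no predecessors; its own W0 bump gives (1, 0)
B, invoked 3, takes VC(A)=(0, 1) under max, adds 1 for W1 → (0, 2)
C, invoked 5, takes VC(B)=(0, 2) under max, adds 1 for W1 → (0, 3)
D, invoked 7, takes VC(C)=(0, 3) under max, adds 1 for W1 → (0, 4)
E, invoked 9, takes VC(D)=(0, 4) under max, adds 1 for W1 → (0, 5)
G, invoked 12, takes VC(E)=(0, 5) under max, adds 1 for W1 → (0, 6)
H, invoked 14, takes VC(G)=(0, 6) under max, adds 1 for W1 → (0, 7)
J, invoked 18, takes VC(F)=(1, 0), VC(H)=(0, 7) under max, adds 1 for W1 → (1, 8)
K, invoked 20, takes VC(J)=(1, 8) under max, adds 1 for W1 → (1, 9)
I, invoked 16, takes VC(F)=(1, 0), VC(K)=(1, 9) under max, adds 1 for W0 → (2, 9)
target: VC(K) = (1, 9)

(1, 9)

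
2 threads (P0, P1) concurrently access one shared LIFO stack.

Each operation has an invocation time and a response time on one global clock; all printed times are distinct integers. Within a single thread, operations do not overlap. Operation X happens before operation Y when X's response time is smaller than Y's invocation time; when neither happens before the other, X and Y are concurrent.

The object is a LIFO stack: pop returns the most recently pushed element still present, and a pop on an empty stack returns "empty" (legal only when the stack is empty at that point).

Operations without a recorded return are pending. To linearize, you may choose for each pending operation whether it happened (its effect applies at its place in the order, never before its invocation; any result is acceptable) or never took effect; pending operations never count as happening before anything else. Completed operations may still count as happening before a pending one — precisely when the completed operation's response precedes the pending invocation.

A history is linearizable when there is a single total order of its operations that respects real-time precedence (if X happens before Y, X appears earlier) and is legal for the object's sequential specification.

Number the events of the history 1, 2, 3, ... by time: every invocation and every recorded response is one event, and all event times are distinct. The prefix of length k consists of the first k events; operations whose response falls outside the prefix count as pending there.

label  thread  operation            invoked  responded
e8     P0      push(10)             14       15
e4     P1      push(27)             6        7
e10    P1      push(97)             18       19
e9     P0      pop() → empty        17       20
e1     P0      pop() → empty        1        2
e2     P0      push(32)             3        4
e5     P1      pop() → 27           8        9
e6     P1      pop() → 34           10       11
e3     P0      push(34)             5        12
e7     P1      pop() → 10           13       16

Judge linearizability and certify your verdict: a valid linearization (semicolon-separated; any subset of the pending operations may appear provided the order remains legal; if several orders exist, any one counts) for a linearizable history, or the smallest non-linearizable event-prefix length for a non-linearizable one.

through event 19 a valid linearization exists; event 20 (e9 responding at time 20) ends that
the 10 completed operations admit 16 real-time orders; each fails the LIFO stack replay
take e1, e2, e3, e4, e5, e6, e7, e8, e9, e10: step 7 already fails, because e7 pop() → 10 cannot occur there
take e1, e2, e3, e4, e5, e6, e7, e8, e10, e9: step 7 already fails, because e7 pop() → 10 cannot occur there

not linearizable — minimal violating prefix: 20 events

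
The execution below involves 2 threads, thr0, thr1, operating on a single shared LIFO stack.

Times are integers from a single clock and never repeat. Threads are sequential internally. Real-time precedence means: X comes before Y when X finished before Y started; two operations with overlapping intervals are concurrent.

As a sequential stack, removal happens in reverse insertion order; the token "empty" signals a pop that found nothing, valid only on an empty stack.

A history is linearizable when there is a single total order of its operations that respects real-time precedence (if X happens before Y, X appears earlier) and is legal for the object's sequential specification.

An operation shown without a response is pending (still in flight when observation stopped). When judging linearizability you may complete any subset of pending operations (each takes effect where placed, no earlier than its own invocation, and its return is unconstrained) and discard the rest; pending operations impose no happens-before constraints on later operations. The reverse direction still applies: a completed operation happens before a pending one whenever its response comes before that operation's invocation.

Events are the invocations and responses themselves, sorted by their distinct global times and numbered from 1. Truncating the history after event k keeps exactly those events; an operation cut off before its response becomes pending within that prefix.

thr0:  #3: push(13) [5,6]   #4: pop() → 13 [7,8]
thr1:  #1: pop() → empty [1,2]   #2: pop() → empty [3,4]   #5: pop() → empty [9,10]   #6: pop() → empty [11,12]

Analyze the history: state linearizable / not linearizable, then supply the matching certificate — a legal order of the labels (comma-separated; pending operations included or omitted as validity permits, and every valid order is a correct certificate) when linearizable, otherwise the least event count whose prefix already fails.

linearizable — witness: #1, #2, #3, #4, #5, #6

step 1: #1 pop() → empty — stack <>
step 2: #2 pop() → empty — stack <>
step 3: #3 push(13) — stack <13>
step 4: #4 pop() → 13 — stack <>
step 5: #5 pop() → empty — stack <>
step 6: #6 pop() → empty — stack <>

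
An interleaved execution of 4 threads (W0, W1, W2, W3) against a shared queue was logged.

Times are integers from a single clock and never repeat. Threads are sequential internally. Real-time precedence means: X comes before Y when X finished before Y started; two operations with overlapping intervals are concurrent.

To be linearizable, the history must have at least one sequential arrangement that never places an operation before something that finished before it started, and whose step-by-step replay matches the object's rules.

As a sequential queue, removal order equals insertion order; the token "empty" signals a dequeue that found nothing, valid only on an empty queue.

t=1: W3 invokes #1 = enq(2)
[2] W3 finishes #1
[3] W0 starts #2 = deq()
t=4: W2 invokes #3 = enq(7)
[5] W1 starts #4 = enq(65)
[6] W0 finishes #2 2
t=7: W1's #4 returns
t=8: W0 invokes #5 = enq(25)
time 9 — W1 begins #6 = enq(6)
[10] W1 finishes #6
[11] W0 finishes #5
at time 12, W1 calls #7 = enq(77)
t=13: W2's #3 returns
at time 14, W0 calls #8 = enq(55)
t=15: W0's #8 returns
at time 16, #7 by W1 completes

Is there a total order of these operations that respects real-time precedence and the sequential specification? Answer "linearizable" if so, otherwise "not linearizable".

linearizable

witness order: #1, #2, #3, #4, #5, #6, #7, #8
after step 1 (#1 enq(2)): queue <2>
after step 2 (#2 deq() → 2): queue <>
after step 3 (#3 enq(7)): queue <7>
after step 4 (#4 enq(65)): queue <7,65>
after step 5 (#5 enq(25)): queue <7,65,25>
after step 6 (#6 enq(6)): queue <7,65,25,6>
after step 7 (#7 enq(77)): queue <7,65,25,6,77>
after step 8 (#8 enq(55)): queue <7,65,25,6,77,55>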